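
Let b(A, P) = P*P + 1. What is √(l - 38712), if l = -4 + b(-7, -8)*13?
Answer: I*√37871 ≈ 194.6*I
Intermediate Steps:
b(A, P) = 1 + P² (b(A, P) = P² + 1 = 1 + P²)
l = 841 (l = -4 + (1 + (-8)²)*13 = -4 + (1 + 64)*13 = -4 + 65*13 = -4 + 845 = 841)
√(l - 38712) = √(841 - 38712) = √(-37871) = I*√37871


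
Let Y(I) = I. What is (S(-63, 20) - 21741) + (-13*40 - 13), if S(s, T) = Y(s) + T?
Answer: -22317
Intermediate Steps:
S(s, T) = T + s (S(s, T) = s + T = T + s)
(S(-63, 20) - 21741) + (-13*40 - 13) = ((20 - 63) - 21741) + (-13*40 - 13) = (-43 - 21741) + (-520 - 13) = -21784 - 533 = -22317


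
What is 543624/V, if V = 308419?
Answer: 543624/308419 ≈ 1.7626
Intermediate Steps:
543624/V = 543624/308419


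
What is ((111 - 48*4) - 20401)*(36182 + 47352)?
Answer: -1710943388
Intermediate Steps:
((111 - 48*4) - 20401)*(36182 + 47352) = ((111 - 192) - 20401)*83534 = (-81 - 20401)*83534 = -20482*83534 = -1710943388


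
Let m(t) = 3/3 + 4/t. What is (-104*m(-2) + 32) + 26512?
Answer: 26648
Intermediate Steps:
m(t) = 1 + 4/t (m(t) = 3*(⅓) + 4/t = 1 + 4/t)
(-104*m(-2) + 32) + 26512 = (-104*(4 - 2)/(-2) + 32) + 26512 = (-(-52)*2 + 32) + 26512 = (-104*(-1) + 32) + 26512 = (104 + 32) + 26512 = 136 + 26512 = 26648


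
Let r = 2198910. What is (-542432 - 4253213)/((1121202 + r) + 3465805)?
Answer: -4795645/6785917 ≈ -0.70671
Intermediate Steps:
(-542432 - 4253213)/((1121202 + r) + 3465805) = (-542432 - 4253213)/((1121202 + 2198910) + 3465805) = -4795645/(3320112 + 3465805) = -4795645/6785917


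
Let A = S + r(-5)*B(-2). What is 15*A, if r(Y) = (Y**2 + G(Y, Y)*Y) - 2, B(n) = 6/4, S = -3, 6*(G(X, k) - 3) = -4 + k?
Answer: 1215/4 ≈ 303.75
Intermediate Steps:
G(X, k) = 7/3 + k/6 (G(X, k) = 3 + (-4 + k)/6 = 3 + (-2/3 + k/6) = 7/3 + k/6)
B(n) = 3/2 (B(n) = 6*(1/4) = 3/2)
r(Y) = -2 + Y**2 + Y*(7/3 + Y/6) (r(Y) = (Y**2 + (7/3 + Y/6)*Y) - 2 = (Y**2 + Y*(7/3 + Y/6)) - 2 = -2 + Y**2 + Y*(7/3 + Y/6))
A = 81/4 (A = -3 + (-2 + (7/3)*(-5) + (7/6)*(-5)**2)*(3/2) = -3 + (-2 - 35/3 + (7/6)*25)*(3/2) = -3 + (-2 - 35/3 + 175/6)*(3/2) = -3 + (31/2)*(3/2) = -3 + 93/4 = 81/4 ≈ 20.250)
15*A = 15*(81/4) = 1215/4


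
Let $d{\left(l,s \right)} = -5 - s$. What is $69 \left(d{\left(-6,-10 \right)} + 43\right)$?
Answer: $3312$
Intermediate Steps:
$69 \left(d{\left(-6,-10 \right)} + 43\right) = 69 \left(\left(-5 - -10\right) + 43\right) = 69 \left(\left(-5 + 10\right) + 43\right) = 69 \left(5 + 43\right) = 69 \cdot 48 = 3312$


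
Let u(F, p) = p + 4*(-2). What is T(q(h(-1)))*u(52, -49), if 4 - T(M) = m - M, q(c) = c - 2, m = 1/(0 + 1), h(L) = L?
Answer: 0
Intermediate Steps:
u(F, p) = -8 + p (u(F, p) = p - 8 = -8 + p)
m = 1 (m = 1/1 = 1)
q(c) = -2 + c
T(M) = 3 + M (T(M) = 4 - (1 - M) = 4 + (-1 + M) = 3 + M)
T(q(h(-1)))*u(52, -49) = (3 + (-2 - 1))*(-8 - 49) = (3 - 3)*(-57) = 0*(-57) = 0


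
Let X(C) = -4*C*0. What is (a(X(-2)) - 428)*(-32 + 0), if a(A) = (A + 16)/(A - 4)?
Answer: 13824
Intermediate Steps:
X(C) = 0
a(A) = (16 + A)/(-4 + A)
(a(X(-2)) - 428)*(-32 + 0) = ((16 + 0)/(-4 + 0) - 428)*(-32 + 0) = (16/(-4) - 428)*(-32) = (-¼*16 - 428)*(-32) = (-4 - 428)*(-32) = -432*(-32) = 13824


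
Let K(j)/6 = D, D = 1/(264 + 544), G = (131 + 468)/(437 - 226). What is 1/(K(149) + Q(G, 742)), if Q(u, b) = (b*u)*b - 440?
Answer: 85244/133196779017 ≈ 6.3999e-7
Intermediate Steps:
G = 599/211 ≈ 2.8389
Q(u, b) = -440 + u*b**2 (Q(u, b) = u*b**2 - 440 = -440 + u*b**2)
D = 1/808 ≈ 0.0012376
K(j) = 3/404 (K(j) = 6*(1/808) = 3/404)
1/(K(149) + Q(G, 742)) = 1/(3/404 + (-440 + (599/211)*742**2)) = 1/(3/404 + (-440 + (599/211)*550564)) = 1/(3/404 + (-440 + 329787836/211)) = 1/(3/404 + 329694996/211) = 1/(133196779017/85244) = 85244/133196779017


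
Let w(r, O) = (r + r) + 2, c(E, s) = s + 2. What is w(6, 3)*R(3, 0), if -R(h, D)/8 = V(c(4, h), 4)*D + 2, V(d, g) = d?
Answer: -224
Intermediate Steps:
c(E, s) = 2 + s
w(r, O) = 2 + 2*r (w(r, O) = 2*r + 2 = 2 + 2*r)
R(h, D) = -16 - 8*D*(2 + h) (R(h, D) = -8*((2 + h)*D + 2) = -8*(D*(2 + h) + 2) = -8*(2 + D*(2 + h)) = -16 - 8*D*(2 + h))
w(6, 3)*R(3, 0) = (2 + 2*6)*(-16 - 8*0*(2 + 3)) = (2 + 12)*(-16 - 8*0*5) = 14*(-16 + 0) = 14*(-16) = -224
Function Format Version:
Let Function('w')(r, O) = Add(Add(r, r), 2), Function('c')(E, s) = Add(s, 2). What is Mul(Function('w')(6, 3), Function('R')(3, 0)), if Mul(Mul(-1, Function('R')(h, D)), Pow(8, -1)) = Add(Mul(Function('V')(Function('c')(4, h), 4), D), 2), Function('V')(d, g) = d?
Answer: -224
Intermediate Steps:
Function('c')(E, s) = Add(2, s)
Function('w')(r, O) = Add(2, Mul(2, r)) (Function('w')(r, O) = Add(Mul(2, r), 2) = Add(2, Mul(2, r)))
Function('R')(h, D) = Add(-16, Mul(-8, D, Add(2, h))) (Function('R')(h, D) = Mul(-8, Add(Mul(Add(2, h), D), 2)) = Mul(-8, Add(Mul(D, Add(2, h)), 2)) = Mul(-8, Add(2, Mul(D, Add(2, h)))) = Add(-16, Mul(-8, D, Add(2, h))))
Mul(Function('w')(6, 3), Function('R')(3, 0)) = Mul(Add(2, Mul(2, 6)), Add(-16, Mul(-8, 0, Add(2, 3)))) = Mul(Add(2, 12), Add(-16, Mul(-8, 0, 5))) = Mul(14, Add(-16, 0)) = Mul(14, -16) = -224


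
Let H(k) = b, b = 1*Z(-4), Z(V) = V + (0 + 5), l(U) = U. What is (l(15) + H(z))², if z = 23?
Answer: 256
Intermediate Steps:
Z(V) = 5 + V (Z(V) = V + 5 = 5 + V)
b = 1 (b = 1*(5 - 4) = 1*1 = 1)
H(k) = 1
(l(15) + H(z))² = (15 + 1)² = 16² = 256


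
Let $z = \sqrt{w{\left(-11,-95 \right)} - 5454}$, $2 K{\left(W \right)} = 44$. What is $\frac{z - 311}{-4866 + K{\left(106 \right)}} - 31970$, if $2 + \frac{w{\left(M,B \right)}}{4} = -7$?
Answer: $- \frac{154862369}{4844} - \frac{3 i \sqrt{610}}{4844} \approx -31970.0 - 0.015296 i$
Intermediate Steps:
$w{\left(M,B \right)} = -36$ ($w{\left(M,B \right)} = -8 + 4 \left(-7\right) = -8 - 28 = -36$)
$K{\left(W \right)} = 22$ ($K{\left(W \right)} = \frac{1}{2} \cdot 44 = 22$)
$z = 3 i \sqrt{610}$ ($z = \sqrt{-36 - 5454} = \sqrt{-5490} = 3 i \sqrt{610} \approx 74.094 i$)
$\frac{z - 311}{-4866 + K{\left(106 \right)}} - 31970 = \frac{3 i \sqrt{610} - 311}{-4866 + 22} - 31970 = \frac{-311 + 3 i \sqrt{610}}{-4844} - 31970 = \left(-311 + 3 i \sqrt{610}\right) \left(- \frac{1}{4844}\right) - 31970 = \left(\frac{311}{4844} - \frac{3 i \sqrt{610}}{4844}\right) - 31970 = - \frac{154862369}{4844} - \frac{3 i \sqrt{610}}{4844}$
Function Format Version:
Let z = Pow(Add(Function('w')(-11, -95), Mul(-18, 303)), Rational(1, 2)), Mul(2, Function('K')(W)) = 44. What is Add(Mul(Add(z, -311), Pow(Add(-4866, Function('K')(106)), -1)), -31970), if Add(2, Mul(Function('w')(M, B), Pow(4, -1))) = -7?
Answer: Add(Rational(-154862369, 4844), Mul(Rational(-3, 4844), I, Pow(610, Rational(1, 2)))) ≈ Add(-31970., Mul(-0.015296, I))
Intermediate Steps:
Function('w')(M, B) = -36 (Function('w')(M, B) = Add(-8, Mul(4, -7)) = Add(-8, -28) = -36)
Function('K')(W) = 22 (Function('K')(W) = Mul(Rational(1, 2), 44) = 22)
z = Mul(3, I, Pow(610, Rational(1, 2))) (z = Pow(Add(-36, Mul(-18, 303)), Rational(1, 2)) = Pow(Add(-36, -5454), Rational(1, 2)) = Pow(-5490, Rational(1, 2)) = Mul(3, I, Pow(610, Rational(1, 2))) ≈ Mul(74.094, I))
Add(Mul(Add(z, -311), Pow(Add(-4866, Function('K')(106)), -1)), -31970) = Add(Mul(Add(Mul(3, I, Pow(610, Rational(1, 2))), -311), Pow(Add(-4866, 22), -1)), -31970) = Add(Mul(Add(-311, Mul(3, I, Pow(610, Rational(1, 2)))), Pow(-4844, -1)), -31970) = Add(Mul(Add(-311, Mul(3, I, Pow(610, Rational(1, 2)))), Rational(-1, 4844)), -31970) = Add(Add(Rational(311, 4844), Mul(Rational(-3, 4844), I, Pow(610, Rational(1, 2)))), -31970) = Add(Rational(-154862369, 4844), Mul(Rational(-3, 4844), I, Pow(610, Rational(1, 2))))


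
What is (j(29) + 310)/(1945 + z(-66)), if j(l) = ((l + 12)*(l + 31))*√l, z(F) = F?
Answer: 310/1879 + 2460*√29/1879 ≈ 7.2153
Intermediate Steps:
j(l) = √l*(12 + l)*(31 + l) (j(l) = ((12 + l)*(31 + l))*√l = √l*(12 + l)*(31 + l))
(j(29) + 310)/(1945 + z(-66)) = (√29*(372 + 29² + 43*29) + 310)/(1945 - 66) = (√29*(372 + 841 + 1247) + 310)/1879 = (√29*2460 + 310)*(1/1879) = (2460*√29 + 310)*(1/1879) = (310 + 2460*√29)*(1/1879) = 310/1879 + 2460*√29/1879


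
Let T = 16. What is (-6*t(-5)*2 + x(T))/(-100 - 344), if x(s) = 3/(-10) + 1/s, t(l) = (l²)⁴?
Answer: 375000019/35520 ≈ 10557.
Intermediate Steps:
t(l) = l⁸
x(s) = -3/10 + 1/s (x(s) = 3*(-⅒) + 1/s = -3/10 + 1/s)
(-6*t(-5)*2 + x(T))/(-100 - 344) = (-6*(-5)⁸*2 + (-3/10 + 1/16))/(-100 - 344) = (-6*390625*2 + (-3/10 + 1/16))/(-444) = (-2343750*2 - 19/80)*(-1/444) = (-4687500 - 19/80)*(-1/444) = -375000019/80*(-1/444) = 375000019/35520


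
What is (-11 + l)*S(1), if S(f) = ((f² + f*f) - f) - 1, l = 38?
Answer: 0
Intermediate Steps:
S(f) = -1 - f + 2*f² (S(f) = ((f² + f²) - f) - 1 = (2*f² - f) - 1 = (-f + 2*f²) - 1 = -1 - f + 2*f²)
(-11 + l)*S(1) = (-11 + 38)*(-1 - 1*1 + 2*1²) = 27*(-1 - 1 + 2*1) = 27*(-1 - 1 + 2) = 27*0 = 0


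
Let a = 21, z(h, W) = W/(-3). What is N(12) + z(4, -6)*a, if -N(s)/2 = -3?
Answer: 48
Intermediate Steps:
z(h, W) = -W/3 (z(h, W) = W*(-⅓) = -W/3)
N(s) = 6 (N(s) = -2*(-3) = 6)
N(12) + z(4, -6)*a = 6 - ⅓*(-6)*21 = 6 + 2*21 = 6 + 42 = 48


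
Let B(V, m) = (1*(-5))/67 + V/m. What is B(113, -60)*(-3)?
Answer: 7871/1340 ≈ 5.8739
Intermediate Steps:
B(V, m) = -5/67 + V/m (B(V, m) = -5*1/67 + V/m = -5/67 + V/m)
B(113, -60)*(-3) = (-5/67 + 113/(-60))*(-3) = (-5/67 + 113*(-1/60))*(-3) = (-5/67 - 113/60)*(-3) = -7871/4020*(-3) = 7871/1340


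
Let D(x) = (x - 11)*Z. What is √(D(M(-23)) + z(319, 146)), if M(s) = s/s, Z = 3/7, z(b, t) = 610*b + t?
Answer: 3*√1060206/7 ≈ 441.28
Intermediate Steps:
z(b, t) = t + 610*b
Z = 3/7 (Z = 3*(⅐) = 3/7 ≈ 0.42857)
M(s) = 1
D(x) = -33/7 + 3*x/7 (D(x) = (x - 11)*(3/7) = (-11 + x)*(3/7) = -33/7 + 3*x/7)
√(D(M(-23)) + z(319, 146)) = √((-33/7 + (3/7)*1) + (146 + 610*319)) = √((-33/7 + 3/7) + (146 + 194590)) = √(-30/7 + 194736) = √(1363122/7) = 3*√1060206/7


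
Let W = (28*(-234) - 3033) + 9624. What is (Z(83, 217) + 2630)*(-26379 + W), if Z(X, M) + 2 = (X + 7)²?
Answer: -282575520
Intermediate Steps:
Z(X, M) = -2 + (7 + X)² (Z(X, M) = -2 + (X + 7)² = -2 + (7 + X)²)
W = 39 (W = (-6552 - 3033) + 9624 = -9585 + 9624 = 39)
(Z(83, 217) + 2630)*(-26379 + W) = ((-2 + (7 + 83)²) + 2630)*(-26379 + 39) = ((-2 + 90²) + 2630)*(-26340) = ((-2 + 8100) + 2630)*(-26340) = (8098 + 2630)*(-26340) = 10728*(-26340) = -282575520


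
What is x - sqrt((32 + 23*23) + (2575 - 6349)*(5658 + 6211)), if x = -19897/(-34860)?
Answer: 19897/34860 - 3*I*sqrt(4977005) ≈ 0.57077 - 6692.8*I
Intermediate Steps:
x = 19897/34860 (x = -19897*(-1/34860) = 19897/34860 ≈ 0.57077)
x - sqrt((32 + 23*23) + (2575 - 6349)*(5658 + 6211)) = 19897/34860 - sqrt((32 + 23*23) + (2575 - 6349)*(5658 + 6211)) = 19897/34860 - sqrt((32 + 529) - 3774*11869) = 19897/34860 - sqrt(561 - 44793606) = 19897/34860 - sqrt(-44793045) = 19897/34860 - 3*I*sqrt(4977005)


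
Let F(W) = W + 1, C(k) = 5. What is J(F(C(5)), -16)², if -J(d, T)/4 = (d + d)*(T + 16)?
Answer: 0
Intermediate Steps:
F(W) = 1 + W
J(d, T) = -8*d*(16 + T) (J(d, T) = -4*(d + d)*(T + 16) = -4*2*d*(16 + T) = -8*d*(16 + T))
J(F(C(5)), -16)² = (-8*(1 + 5)*(16 - 16))² = (-8*6*0)² = 0² = 0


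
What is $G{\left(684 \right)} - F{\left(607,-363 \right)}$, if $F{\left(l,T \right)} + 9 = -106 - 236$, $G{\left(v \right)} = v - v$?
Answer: $351$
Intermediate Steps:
$G{\left(v \right)} = 0$
$F{\left(l,T \right)} = -351$ ($F{\left(l,T \right)} = -9 - 342 = -351$)
$G{\left(684 \right)} - F{\left(607,-363 \right)} = 0 - -351 = 0 + 351 = 351$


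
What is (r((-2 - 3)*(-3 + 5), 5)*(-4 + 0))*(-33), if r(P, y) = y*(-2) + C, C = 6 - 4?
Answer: -1056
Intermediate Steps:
C = 2
r(P, y) = 2 - 2*y (r(P, y) = y*(-2) + 2 = -2*y + 2 = 2 - 2*y)
(r((-2 - 3)*(-3 + 5), 5)*(-4 + 0))*(-33) = ((2 - 2*5)*(-4 + 0))*(-33) = ((2 - 10)*(-4))*(-33) = -8*(-4)*(-33) = 32*(-33) = -1056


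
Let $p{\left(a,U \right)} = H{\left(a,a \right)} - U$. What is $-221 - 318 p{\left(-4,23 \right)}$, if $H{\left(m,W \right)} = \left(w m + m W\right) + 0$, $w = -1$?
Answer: $733$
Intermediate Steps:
$H{\left(m,W \right)} = - m + W m$ ($H{\left(m,W \right)} = \left(- m + m W\right) + 0 = \left(- m + W m\right) + 0 = - m + W m$)
$p{\left(a,U \right)} = - U + a \left(-1 + a\right)$ ($p{\left(a,U \right)} = a \left(-1 + a\right) - U = - U + a \left(-1 + a\right)$)
$-221 - 318 p{\left(-4,23 \right)} = -221 - 318 \left(\left(-1\right) 23 - 4 \left(-1 - 4\right)\right) = -221 - 318 \left(-23 - -20\right) = -221 - 318 \left(-23 + 20\right) = -221 - -954 = -221 + 954 = 733$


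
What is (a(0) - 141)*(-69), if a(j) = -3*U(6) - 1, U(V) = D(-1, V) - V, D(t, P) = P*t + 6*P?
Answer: 14766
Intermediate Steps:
D(t, P) = 6*P + P*t
U(V) = 4*V (U(V) = V*(6 - 1) - V = V*5 - V = 5*V - V = 4*V)
a(j) = -73 (a(j) = -12*6 - 1 = -3*24 - 1 = -72 - 1 = -73)
(a(0) - 141)*(-69) = (-73 - 141)*(-69) = -214*(-69) = 14766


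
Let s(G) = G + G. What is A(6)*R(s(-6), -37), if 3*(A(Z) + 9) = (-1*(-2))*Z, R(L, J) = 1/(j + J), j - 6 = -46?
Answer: 5/77 ≈ 0.064935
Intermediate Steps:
j = -40 (j = 6 - 46 = -40)
s(G) = 2*G
R(L, J) = 1/(-40 + J)
A(Z) = -9 + 2*Z/3 (A(Z) = -9 + ((-1*(-2))*Z)/3 = -9 + (2*Z)/3 = -9 + 2*Z/3)
A(6)*R(s(-6), -37) = (-9 + (⅔)*6)/(-40 - 37) = (-9 + 4)/(-77) = -5*(-1/77) = 5/77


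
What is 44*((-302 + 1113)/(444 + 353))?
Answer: 35684/797 ≈ 44.773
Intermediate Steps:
44*((-302 + 1113)/(444 + 353)) = 44*(811/797) = 35684/797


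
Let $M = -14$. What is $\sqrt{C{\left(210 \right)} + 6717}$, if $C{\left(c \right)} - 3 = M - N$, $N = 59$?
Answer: $17 \sqrt{23} \approx 81.529$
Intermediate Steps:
$C{\left(c \right)} = -70$ ($C{\left(c \right)} = 3 - 73 = -70$)
$\sqrt{C{\left(210 \right)} + 6717} = \sqrt{-70 + 6717} = \sqrt{6647} = 17 \sqrt{23}$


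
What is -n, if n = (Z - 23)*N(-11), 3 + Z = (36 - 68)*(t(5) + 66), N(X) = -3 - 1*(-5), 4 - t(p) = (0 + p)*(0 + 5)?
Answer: 2932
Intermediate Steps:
t(p) = 4 - 5*p (t(p) = 4 - (0 + p)*(0 + 5) = 4 - p*5 = 4 - 5*p)
N(X) = 2 (N(X) = -3 + 5 = 2)
Z = -1443 (Z = -3 + (36 - 68)*((4 - 5*5) + 66) = -3 - 32*((4 - 25) + 66) = -3 - 32*(-21 + 66) = -3 - 32*45 = -3 - 1440 = -1443)
n = -2932 (n = (-1443 - 23)*2 = -1466*2 = -2932)
-n = -1*(-2932) = 2932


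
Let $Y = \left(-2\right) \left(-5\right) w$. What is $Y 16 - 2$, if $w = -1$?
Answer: $-162$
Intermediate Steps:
$Y = -10$ ($Y = \left(-2\right) \left(-5\right) \left(-1\right) = 10 \left(-1\right) = -10$)
$Y 16 - 2 = \left(-10\right) 16 - 2 = -160 - 2 = -162$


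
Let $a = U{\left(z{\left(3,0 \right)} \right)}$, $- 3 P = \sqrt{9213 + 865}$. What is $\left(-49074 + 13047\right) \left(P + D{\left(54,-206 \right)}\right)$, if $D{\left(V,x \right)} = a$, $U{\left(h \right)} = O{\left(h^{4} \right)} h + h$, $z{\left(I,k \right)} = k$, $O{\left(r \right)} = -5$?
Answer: $12009 \sqrt{10078} \approx 1.2056 \cdot 10^{6}$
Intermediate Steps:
$U{\left(h \right)} = - 4 h$ ($U{\left(h \right)} = - 5 h + h = - 4 h$)
$P = - \frac{\sqrt{10078}}{3}$ ($P = - \frac{\sqrt{9213 + 865}}{3} = - \frac{\sqrt{10078}}{3} \approx -33.463$)
$a = 0$ ($a = \left(-4\right) 0 = 0$)
$D{\left(V,x \right)} = 0$
$\left(-49074 + 13047\right) \left(P + D{\left(54,-206 \right)}\right) = \left(-49074 + 13047\right) \left(- \frac{\sqrt{10078}}{3} + 0\right) = - 36027 \left(- \frac{\sqrt{10078}}{3}\right) = 12009 \sqrt{10078}$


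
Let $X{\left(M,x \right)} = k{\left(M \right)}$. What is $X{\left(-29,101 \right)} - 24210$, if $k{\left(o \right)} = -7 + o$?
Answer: $-24246$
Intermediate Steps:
$X{\left(M,x \right)} = -7 + M$
$X{\left(-29,101 \right)} - 24210 = \left(-7 - 29\right) - 24210 = -36 - 24210 = -24246$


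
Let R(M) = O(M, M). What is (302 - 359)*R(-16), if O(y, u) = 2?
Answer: -114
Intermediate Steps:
R(M) = 2
(302 - 359)*R(-16) = (302 - 359)*2 = -57*2 = -114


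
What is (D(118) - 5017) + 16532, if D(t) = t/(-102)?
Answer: 587206/51 ≈ 11514.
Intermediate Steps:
D(t) = -t/102 (D(t) = t*(-1/102) = -t/102)
(D(118) - 5017) + 16532 = (-1/102*118 - 5017) + 16532 = (-59/51 - 5017) + 16532 = -255926/51 + 16532 = 587206/51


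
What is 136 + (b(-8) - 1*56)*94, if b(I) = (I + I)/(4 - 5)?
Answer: -3624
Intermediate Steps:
b(I) = -2*I (b(I) = (2*I)/(-1) = (2*I)*(-1) = -2*I)
136 + (b(-8) - 1*56)*94 = 136 + (-2*(-8) - 1*56)*94 = 136 + (16 - 56)*94 = 136 - 40*94 = 136 - 3760 = -3624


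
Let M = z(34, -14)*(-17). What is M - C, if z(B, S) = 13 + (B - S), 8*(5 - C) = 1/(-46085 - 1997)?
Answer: -400811553/384656 ≈ -1042.0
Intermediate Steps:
C = 1923281/384656 (C = 5 - 1/(8*(-46085 - 1997)) = 5 - 1/8/(-48082) = 5 - 1/8*(-1/48082) = 5 + 1/384656 = 1923281/384656 ≈ 5.0000)
z(B, S) = 13 + B - S
M = -1037 (M = (13 + 34 - 1*(-14))*(-17) = (13 + 34 + 14)*(-17) = 61*(-17) = -1037)
M - C = -1037 - 1*1923281/384656 = -1037 - 1923281/384656 = -400811553/384656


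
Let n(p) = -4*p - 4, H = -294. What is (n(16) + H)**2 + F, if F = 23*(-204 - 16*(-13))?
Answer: 131136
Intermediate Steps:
n(p) = -4 - 4*p
F = 92 (F = 23*(-204 + 208) = 23*4 = 92)
(n(16) + H)**2 + F = ((-4 - 4*16) - 294)**2 + 92 = ((-4 - 64) - 294)**2 + 92 = (-68 - 294)**2 + 92 = (-362)**2 + 92 = 131044 + 92 = 131136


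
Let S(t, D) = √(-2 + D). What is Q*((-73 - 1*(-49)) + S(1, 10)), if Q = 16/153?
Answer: -128/51 + 32*√2/153 ≈ -2.2140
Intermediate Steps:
Q = 16/153 (Q = 16*(1/153) = 16/153 ≈ 0.10458)
Q*((-73 - 1*(-49)) + S(1, 10)) = 16*((-73 - 1*(-49)) + √(-2 + 10))/153 = 16*((-73 + 49) + √8)/153 = 16*(-24 + 2*√2)/153 = -128/51 + 32*√2/153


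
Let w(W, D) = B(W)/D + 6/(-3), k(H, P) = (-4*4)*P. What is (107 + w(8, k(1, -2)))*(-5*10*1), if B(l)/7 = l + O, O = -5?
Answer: -84525/16 ≈ -5282.8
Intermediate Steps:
k(H, P) = -16*P
B(l) = -35 + 7*l (B(l) = 7*(l - 5) = 7*(-5 + l) = -35 + 7*l)
w(W, D) = -2 + (-35 + 7*W)/D (w(W, D) = (-35 + 7*W)/D + 6/(-3) = (-35 + 7*W)/D + 6*(-1/3) = (-35 + 7*W)/D - 2 = -2 + (-35 + 7*W)/D)
(107 + w(8, k(1, -2)))*(-5*10*1) = (107 + (-35 - (-32)*(-2) + 7*8)/((-16*(-2))))*(-5*10*1) = (107 + (-35 - 2*32 + 56)/32)*(-50*1) = (107 + (-35 - 64 + 56)/32)*(-50) = (107 + (1/32)*(-43))*(-50) = (107 - 43/32)*(-50) = (3381/32)*(-50) = -84525/16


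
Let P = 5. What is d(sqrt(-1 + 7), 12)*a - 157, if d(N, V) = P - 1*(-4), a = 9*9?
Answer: 572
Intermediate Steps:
a = 81
d(N, V) = 9 (d(N, V) = 5 - 1*(-4) = 5 + 4 = 9)
d(sqrt(-1 + 7), 12)*a - 157 = 9*81 - 157 = 729 - 157 = 572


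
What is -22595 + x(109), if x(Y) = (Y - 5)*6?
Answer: -21971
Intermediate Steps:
x(Y) = -30 + 6*Y (x(Y) = (-5 + Y)*6 = -30 + 6*Y)
-22595 + x(109) = -22595 + (-30 + 6*109) = -22595 + (-30 + 654) = -22595 + 624 = -21971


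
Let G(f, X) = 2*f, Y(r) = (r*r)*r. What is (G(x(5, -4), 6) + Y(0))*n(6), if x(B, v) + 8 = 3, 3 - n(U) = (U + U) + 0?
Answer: 90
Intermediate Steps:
n(U) = 3 - 2*U (n(U) = 3 - ((U + U) + 0) = 3 - (2*U + 0) = 3 - 2*U)
Y(r) = r**3 (Y(r) = r**2*r = r**3)
x(B, v) = -5 (x(B, v) = -8 + 3 = -5)
(G(x(5, -4), 6) + Y(0))*n(6) = (2*(-5) + 0**3)*(3 - 2*6) = (-10 + 0)*(3 - 12) = -10*(-9) = 90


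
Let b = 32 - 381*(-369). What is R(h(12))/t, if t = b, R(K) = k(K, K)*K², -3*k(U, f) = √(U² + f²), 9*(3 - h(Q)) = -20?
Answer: -103823*√2/307538127 ≈ -0.00047743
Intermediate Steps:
h(Q) = 47/9 (h(Q) = 3 - ⅑*(-20) = 3 + 20/9 = 47/9)
b = 140621 (b = 32 + 140589 = 140621)
k(U, f) = -√(U² + f²)/3
R(K) = -√2*K²*√(K²)/3 (R(K) = (-√(K² + K²)/3)*K² = (-√2*√(K²)/3)*K² = -√2*K²*√(K²)/3)
t = 140621
R(h(12))/t = -√2*(47/9)²*√((47/9)²)/3/140621 = -⅓*√2*2209/81*√(2209/81)*(1/140621) = -⅓*√2*2209/81*47/9*(1/140621) = -103823*√2/2187*(1/140621) = -103823*√2/307538127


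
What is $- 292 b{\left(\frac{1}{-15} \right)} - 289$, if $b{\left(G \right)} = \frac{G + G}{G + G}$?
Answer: $-581$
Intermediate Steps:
$b{\left(G \right)} = 1$ ($b{\left(G \right)} = \frac{2 G}{2 G} = 2 G \frac{1}{2 G} = 1$)
$- 292 b{\left(\frac{1}{-15} \right)} - 289 = \left(-292\right) 1 - 289 = -292 - 289 = -581$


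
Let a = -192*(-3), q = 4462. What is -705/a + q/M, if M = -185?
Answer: -900179/35520 ≈ -25.343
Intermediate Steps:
a = 576
-705/a + q/M = -705/576 + 4462/(-185) = -705*1/576 + 4462*(-1/185) = -235/192 - 4462/185 = -900179/35520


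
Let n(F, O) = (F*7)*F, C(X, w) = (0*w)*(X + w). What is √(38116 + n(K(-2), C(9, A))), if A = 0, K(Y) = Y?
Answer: 16*√149 ≈ 195.30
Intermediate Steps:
C(X, w) = 0 (C(X, w) = 0*(X + w) = 0)
n(F, O) = 7*F² (n(F, O) = (7*F)*F = 7*F²)
√(38116 + n(K(-2), C(9, A))) = √(38116 + 7*(-2)²) = √(38116 + 7*4) = √(38116 + 28) = √38144 = 16*√149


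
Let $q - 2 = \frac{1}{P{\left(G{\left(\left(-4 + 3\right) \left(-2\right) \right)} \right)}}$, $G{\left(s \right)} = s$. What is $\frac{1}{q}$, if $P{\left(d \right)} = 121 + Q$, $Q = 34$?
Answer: $\frac{155}{311} \approx 0.49839$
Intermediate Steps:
$P{\left(d \right)} = 155$ ($P{\left(d \right)} = 121 + 34 = 155$)
$q = \frac{311}{155}$ ($q = 2 + \frac{1}{155} = \frac{311}{155} \approx 2.0065$)
$\frac{1}{q} = \frac{1}{\frac{311}{155}} = \frac{155}{311}$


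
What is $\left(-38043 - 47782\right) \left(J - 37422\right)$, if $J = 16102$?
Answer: $1829789000$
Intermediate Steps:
$\left(-38043 - 47782\right) \left(J - 37422\right) = \left(-38043 - 47782\right) \left(16102 - 37422\right) = \left(-85825\right) \left(-21320\right) = 1829789000$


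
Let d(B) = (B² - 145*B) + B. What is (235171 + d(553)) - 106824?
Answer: 354524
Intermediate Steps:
d(B) = B² - 144*B
(235171 + d(553)) - 106824 = (235171 + 553*(-144 + 553)) - 106824 = (235171 + 553*409) - 106824 = (235171 + 226177) - 106824 = 461348 - 106824 = 354524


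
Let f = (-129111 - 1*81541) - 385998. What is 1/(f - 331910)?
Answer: -1/928560 ≈ -1.0769e-6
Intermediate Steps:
f = -596650 (f = (-129111 - 81541) - 385998 = -210652 - 385998 = -596650)
1/(f - 331910) = 1/(-596650 - 331910) = 1/(-928560) = -1/928560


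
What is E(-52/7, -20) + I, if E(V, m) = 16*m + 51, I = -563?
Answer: -832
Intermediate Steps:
E(V, m) = 51 + 16*m
E(-52/7, -20) + I = (51 + 16*(-20)) - 563 = (51 - 320) - 563 = -269 - 563 = -832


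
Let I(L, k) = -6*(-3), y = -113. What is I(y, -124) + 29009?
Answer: 29027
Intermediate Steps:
I(L, k) = 18
I(y, -124) + 29009 = 18 + 29009 = 29027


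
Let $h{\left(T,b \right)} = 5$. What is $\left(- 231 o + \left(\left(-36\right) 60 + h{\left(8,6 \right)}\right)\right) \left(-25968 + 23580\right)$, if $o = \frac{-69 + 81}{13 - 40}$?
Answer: $4900972$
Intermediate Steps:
$o = - \frac{4}{9}$ ($o = \frac{12}{-27} = 12 \left(- \frac{1}{27}\right) = - \frac{4}{9} \approx -0.44444$)
$\left(- 231 o + \left(\left(-36\right) 60 + h{\left(8,6 \right)}\right)\right) \left(-25968 + 23580\right) = \left(\left(-231\right) \left(- \frac{4}{9}\right) + \left(\left(-36\right) 60 + 5\right)\right) \left(-25968 + 23580\right) = \left(\frac{308}{3} + \left(-2160 + 5\right)\right) \left(-2388\right) = \left(\frac{308}{3} - 2155\right) \left(-2388\right) = \left(- \frac{6157}{3}\right) \left(-2388\right) = 4900972$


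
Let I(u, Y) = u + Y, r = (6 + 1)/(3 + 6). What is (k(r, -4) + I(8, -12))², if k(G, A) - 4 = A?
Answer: 16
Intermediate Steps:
r = 7/9 ≈ 0.77778
I(u, Y) = Y + u
k(G, A) = 4 + A
(k(r, -4) + I(8, -12))² = ((4 - 4) + (-12 + 8))² = (0 - 4)² = (-4)² = 16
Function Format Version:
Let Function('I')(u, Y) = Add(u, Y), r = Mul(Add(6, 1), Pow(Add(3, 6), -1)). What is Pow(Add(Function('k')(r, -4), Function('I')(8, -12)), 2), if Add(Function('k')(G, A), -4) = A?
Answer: 16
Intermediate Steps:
r = Rational(7, 9) (r = Mul(7, Pow(9, -1)) = Mul(7, Rational(1, 9)) = Rational(7, 9) ≈ 0.77778)
Function('I')(u, Y) = Add(Y, u)
Function('k')(G, A) = Add(4, A)
Pow(Add(Function('k')(r, -4), Function('I')(8, -12)), 2) = Pow(Add(Add(4, -4), Add(-12, 8)), 2) = Pow(Add(0, -4), 2) = Pow(-4, 2) = 16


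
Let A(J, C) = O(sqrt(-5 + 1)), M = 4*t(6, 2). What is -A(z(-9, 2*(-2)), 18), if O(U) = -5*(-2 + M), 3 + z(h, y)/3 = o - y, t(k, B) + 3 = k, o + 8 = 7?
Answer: 50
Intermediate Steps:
o = -1 (o = -8 + 7 = -1)
t(k, B) = -3 + k
M = 12 (M = 4*(-3 + 6) = 4*3 = 12)
z(h, y) = -12 - 3*y (z(h, y) = -9 + 3*(-1 - y) = -9 + (-3 - 3*y) = -12 - 3*y)
O(U) = -50 (O(U) = -5*(-2 + 12) = -5*10 = -50)
A(J, C) = -50
-A(z(-9, 2*(-2)), 18) = -1*(-50) = 50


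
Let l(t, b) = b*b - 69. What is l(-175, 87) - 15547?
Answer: -8047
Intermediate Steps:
l(t, b) = -69 + b**2 (l(t, b) = b**2 - 69 = -69 + b**2)
l(-175, 87) - 15547 = (-69 + 87**2) - 15547 = (-69 + 7569) - 15547 = 7500 - 15547 = -8047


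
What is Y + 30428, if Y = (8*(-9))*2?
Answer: 30284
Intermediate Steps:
Y = -144 (Y = -72*2 = -144)
Y + 30428 = -144 + 30428 = 30284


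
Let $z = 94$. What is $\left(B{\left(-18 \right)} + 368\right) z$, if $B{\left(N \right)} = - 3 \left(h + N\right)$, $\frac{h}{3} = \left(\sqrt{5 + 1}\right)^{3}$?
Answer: $39668 - 5076 \sqrt{6} \approx 27234.0$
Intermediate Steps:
$h = 18 \sqrt{6}$ ($h = 3 \left(\sqrt{5 + 1}\right)^{3} = 3 \left(\sqrt{6}\right)^{3} = 3 \cdot 6 \sqrt{6} = 18 \sqrt{6} \approx 44.091$)
$B{\left(N \right)} = - 54 \sqrt{6} - 3 N$ ($B{\left(N \right)} = - 3 \left(18 \sqrt{6} + N\right) = - 3 \left(N + 18 \sqrt{6}\right) = - 54 \sqrt{6} - 3 N$)
$\left(B{\left(-18 \right)} + 368\right) z = \left(\left(- 54 \sqrt{6} - -54\right) + 368\right) 94 = \left(\left(- 54 \sqrt{6} + 54\right) + 368\right) 94 = \left(\left(54 - 54 \sqrt{6}\right) + 368\right) 94 = \left(422 - 54 \sqrt{6}\right) 94 = 39668 - 5076 \sqrt{6}$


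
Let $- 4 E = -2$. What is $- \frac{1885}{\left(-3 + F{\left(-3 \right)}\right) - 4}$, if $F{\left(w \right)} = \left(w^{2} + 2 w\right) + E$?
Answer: $\frac{3770}{7} \approx 538.57$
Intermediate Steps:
$E = \frac{1}{2}$ ($E = \left(- \frac{1}{4}\right) \left(-2\right) = \frac{1}{2} \approx 0.5$)
$F{\left(w \right)} = \frac{1}{2} + w^{2} + 2 w$ ($F{\left(w \right)} = \left(w^{2} + 2 w\right) + \frac{1}{2} = \frac{1}{2} + w^{2} + 2 w$)
$- \frac{1885}{\left(-3 + F{\left(-3 \right)}\right) - 4} = - \frac{1885}{\left(-3 + \left(\frac{1}{2} + \left(-3\right)^{2} + 2 \left(-3\right)\right)\right) - 4} = - \frac{1885}{\left(-3 + \left(\frac{1}{2} + 9 - 6\right)\right) - 4} = - \frac{1885}{\left(-3 + \frac{7}{2}\right) - 4} = - \frac{1885}{\frac{1}{2} - 4} = - \frac{1885}{- \frac{7}{2}} = \left(-1885\right) \left(- \frac{2}{7}\right) = \frac{3770}{7}$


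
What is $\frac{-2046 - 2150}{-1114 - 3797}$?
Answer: $\frac{4196}{4911} \approx 0.85441$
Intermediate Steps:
$\frac{-2046 - 2150}{-1114 - 3797} = \frac{-2046 - 2150}{-4911} = \left(-4196\right) \left(- \frac{1}{4911}\right) = \frac{4196}{4911}$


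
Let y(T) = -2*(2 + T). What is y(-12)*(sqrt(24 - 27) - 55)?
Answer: -1100 + 20*I*sqrt(3) ≈ -1100.0 + 34.641*I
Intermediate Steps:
y(T) = -4 - 2*T
y(-12)*(sqrt(24 - 27) - 55) = (-4 - 2*(-12))*(sqrt(24 - 27) - 55) = (-4 + 24)*(sqrt(-3) - 55) = 20*(I*sqrt(3) - 55) = 20*(-55 + I*sqrt(3)) = -1100 + 20*I*sqrt(3)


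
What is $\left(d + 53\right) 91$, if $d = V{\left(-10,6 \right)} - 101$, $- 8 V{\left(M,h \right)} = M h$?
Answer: $- \frac{7371}{2} \approx -3685.5$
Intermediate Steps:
$V{\left(M,h \right)} = - \frac{M h}{8}$
$d = - \frac{187}{2}$ ($d = \left(- \frac{1}{8}\right) \left(-10\right) 6 - 101 = \frac{15}{2} - 101 = - \frac{187}{2} \approx -93.5$)
$\left(d + 53\right) 91 = \left(- \frac{187}{2} + 53\right) 91 = \left(- \frac{81}{2}\right) 91 = - \frac{7371}{2}$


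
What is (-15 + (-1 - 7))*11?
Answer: -253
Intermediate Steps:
(-15 + (-1 - 7))*11 = (-15 - 8)*11 = -23*11 = -253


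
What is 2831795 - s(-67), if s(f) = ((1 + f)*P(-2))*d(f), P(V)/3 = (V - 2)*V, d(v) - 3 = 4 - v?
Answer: 2949011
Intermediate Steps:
d(v) = 7 - v (d(v) = 3 + (4 - v) = 7 - v)
P(V) = 3*V*(-2 + V) (P(V) = 3*((V - 2)*V) = 3*((-2 + V)*V) = 3*(V*(-2 + V)) = 3*V*(-2 + V))
s(f) = (7 - f)*(24 + 24*f) (s(f) = ((1 + f)*(3*(-2)*(-2 - 2)))*(7 - f) = ((1 + f)*(3*(-2)*(-4)))*(7 - f) = ((1 + f)*24)*(7 - f) = (24 + 24*f)*(7 - f) = (7 - f)*(24 + 24*f))
2831795 - s(-67) = 2831795 - (-24)*(1 - 67)*(-7 - 67) = 2831795 - (-24)*(-66)*(-74) = 2831795 - 1*(-117216) = 2831795 + 117216 = 2949011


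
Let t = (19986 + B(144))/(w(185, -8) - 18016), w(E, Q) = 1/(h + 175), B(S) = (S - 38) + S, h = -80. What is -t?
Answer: 1922420/1711519 ≈ 1.1232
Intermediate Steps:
B(S) = -38 + 2*S (B(S) = (-38 + S) + S = -38 + 2*S)
w(E, Q) = 1/95 (w(E, Q) = 1/(-80 + 175) = 1/95)
t = -1922420/1711519 (t = (19986 + (-38 + 2*144))/(1/95 - 18016) = (19986 + (-38 + 288))/(-1711519/95) = (19986 + 250)*(-95/1711519) = 20236*(-95/1711519) = -1922420/1711519 ≈ -1.1232)
-t = -1*(-1922420/1711519) = 1922420/1711519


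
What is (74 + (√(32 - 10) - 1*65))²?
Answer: (9 + √22)² ≈ 187.43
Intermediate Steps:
(74 + (√(32 - 10) - 1*65))² = (74 + (√22 - 65))² = (74 + (-65 + √22))² = (9 + √22)²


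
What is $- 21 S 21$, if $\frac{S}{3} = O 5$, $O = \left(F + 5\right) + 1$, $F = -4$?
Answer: $-13230$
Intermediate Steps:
$O = 2$ ($O = \left(-4 + 5\right) + 1 = 1 + 1 = 2$)
$S = 30$ ($S = 3 \cdot 2 \cdot 5 = 3 \cdot 10 = 30$)
$- 21 S 21 = \left(-21\right) 30 \cdot 21 = \left(-630\right) 21 = -13230$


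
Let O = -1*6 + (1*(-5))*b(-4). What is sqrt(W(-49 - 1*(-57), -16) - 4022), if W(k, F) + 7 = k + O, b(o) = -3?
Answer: 2*I*sqrt(1003) ≈ 63.34*I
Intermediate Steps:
O = 9 (O = -1*6 + (1*(-5))*(-3) = -6 - 5*(-3) = -6 + 15 = 9)
W(k, F) = 2 + k (W(k, F) = -7 + (k + 9) = -7 + (9 + k) = 2 + k)
sqrt(W(-49 - 1*(-57), -16) - 4022) = sqrt((2 + (-49 - 1*(-57))) - 4022) = sqrt((2 + (-49 + 57)) - 4022) = sqrt((2 + 8) - 4022) = sqrt(10 - 4022) = sqrt(-4012) = 2*I*sqrt(1003)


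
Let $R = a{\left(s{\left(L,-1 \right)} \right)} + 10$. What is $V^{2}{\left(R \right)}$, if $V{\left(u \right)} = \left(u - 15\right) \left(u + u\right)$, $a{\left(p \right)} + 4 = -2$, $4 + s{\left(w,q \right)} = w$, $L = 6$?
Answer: $7744$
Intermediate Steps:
$s{\left(w,q \right)} = -4 + w$
$a{\left(p \right)} = -6$ ($a{\left(p \right)} = -4 - 2 = -6$)
$R = 4$ ($R = -6 + 10 = 4$)
$V{\left(u \right)} = 2 u \left(-15 + u\right)$ ($V{\left(u \right)} = \left(-15 + u\right) 2 u = 2 u \left(-15 + u\right)$)
$V^{2}{\left(R \right)} = \left(2 \cdot 4 \left(-15 + 4\right)\right)^{2} = \left(2 \cdot 4 \left(-11\right)\right)^{2} = \left(-88\right)^{2} = 7744$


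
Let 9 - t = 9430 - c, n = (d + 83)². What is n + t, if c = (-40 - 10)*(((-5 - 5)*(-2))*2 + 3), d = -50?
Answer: -10482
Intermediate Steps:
c = -2150 (c = -50*(-10*(-2)*2 + 3) = -50*(20*2 + 3) = -50*(40 + 3) = -50*43 = -2150)
n = 1089 (n = (-50 + 83)² = 33² = 1089)
t = -11571 (t = 9 - (9430 - 1*(-2150)) = 9 - (9430 + 2150) = 9 - 1*11580 = 9 - 11580 = -11571)
n + t = 1089 - 11571 = -10482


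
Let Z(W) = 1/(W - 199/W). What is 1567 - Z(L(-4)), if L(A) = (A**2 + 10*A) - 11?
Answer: 1607777/1026 ≈ 1567.0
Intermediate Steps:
L(A) = -11 + A**2 + 10*A
1567 - Z(L(-4)) = 1567 - (-11 + (-4)**2 + 10*(-4))/(-199 + (-11 + (-4)**2 + 10*(-4))**2) = 1567 - (-11 + 16 - 40)/(-199 + (-11 + 16 - 40)**2) = 1567 - (-35)/(-199 + (-35)**2) = 1567 - (-35)/(-199 + 1225) = 1567 - (-35)/1026 = 1567 - 1*(-35/1026) = 1567 + 35/1026 = 1607777/1026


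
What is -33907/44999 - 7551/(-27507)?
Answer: -197630800/412595831 ≈ -0.47899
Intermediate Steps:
-33907/44999 - 7551/(-27507) = -33907*1/44999 - 7551*(-1/27507) = -33907/44999 + 2517/9169 = -197630800/412595831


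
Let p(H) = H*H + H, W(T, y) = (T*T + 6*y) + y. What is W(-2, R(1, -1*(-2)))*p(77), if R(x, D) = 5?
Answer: 234234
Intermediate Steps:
W(T, y) = T² + 7*y (W(T, y) = (T² + 6*y) + y = T² + 7*y)
p(H) = H + H² (p(H) = H² + H = H + H²)
W(-2, R(1, -1*(-2)))*p(77) = ((-2)² + 7*5)*(77*(1 + 77)) = (4 + 35)*(77*78) = 39*6006 = 234234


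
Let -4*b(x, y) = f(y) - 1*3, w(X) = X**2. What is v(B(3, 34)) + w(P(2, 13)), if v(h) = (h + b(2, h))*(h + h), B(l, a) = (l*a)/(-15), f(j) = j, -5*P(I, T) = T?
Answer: 1648/25 ≈ 65.920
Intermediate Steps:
P(I, T) = -T/5
B(l, a) = -a*l/15 (B(l, a) = (a*l)*(-1/15) = -a*l/15)
b(x, y) = 3/4 - y/4 (b(x, y) = -(y - 1*3)/4 = -(y - 3)/4 = -(-3 + y)/4 = 3/4 - y/4)
v(h) = 2*h*(3/4 + 3*h/4) (v(h) = (h + (3/4 - h/4))*(h + h) = (3/4 + 3*h/4)*(2*h) = 2*h*(3/4 + 3*h/4))
v(B(3, 34)) + w(P(2, 13)) = 3*(-1/15*34*3)*(1 - 1/15*34*3)/2 + (-1/5*13)**2 = (3/2)*(-34/5)*(1 - 34/5) + (-13/5)**2 = (3/2)*(-34/5)*(-29/5) + 169/25 = 1479/25 + 169/25 = 1648/25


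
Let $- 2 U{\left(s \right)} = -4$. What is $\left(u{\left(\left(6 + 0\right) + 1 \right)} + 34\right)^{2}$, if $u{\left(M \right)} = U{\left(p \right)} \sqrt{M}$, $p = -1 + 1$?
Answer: $1184 + 136 \sqrt{7} \approx 1543.8$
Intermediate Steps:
$p = 0$
$U{\left(s \right)} = 2$ ($U{\left(s \right)} = \left(- \frac{1}{2}\right) \left(-4\right) = 2$)
$u{\left(M \right)} = 2 \sqrt{M}$
$\left(u{\left(\left(6 + 0\right) + 1 \right)} + 34\right)^{2} = \left(2 \sqrt{\left(6 + 0\right) + 1} + 34\right)^{2} = \left(2 \sqrt{6 + 1} + 34\right)^{2} = \left(2 \sqrt{7} + 34\right)^{2} = \left(34 + 2 \sqrt{7}\right)^{2}$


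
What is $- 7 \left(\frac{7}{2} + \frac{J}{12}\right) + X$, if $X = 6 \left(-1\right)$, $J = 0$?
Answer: $- \frac{61}{2} \approx -30.5$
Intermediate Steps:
$X = -6$
$- 7 \left(\frac{7}{2} + \frac{J}{12}\right) + X = - 7 \left(\frac{7}{2} + \frac{0}{12}\right) - 6 = - 7 \left(7 \cdot \frac{1}{2} + 0 \cdot \frac{1}{12}\right) - 6 = - 7 \left(\frac{7}{2} + 0\right) - 6 = \left(-7\right) \frac{7}{2} - 6 = - \frac{49}{2} - 6 = - \frac{61}{2}$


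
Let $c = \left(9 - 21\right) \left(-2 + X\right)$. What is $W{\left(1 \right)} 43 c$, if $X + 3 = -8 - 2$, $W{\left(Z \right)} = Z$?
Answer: $7740$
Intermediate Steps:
$X = -13$ ($X = -3 - 10 = -13$)
$c = 180$ ($c = \left(9 - 21\right) \left(-2 - 13\right) = \left(-12\right) \left(-15\right) = 180$)
$W{\left(1 \right)} 43 c = 1 \cdot 43 \cdot 180 = 43 \cdot 180 = 7740$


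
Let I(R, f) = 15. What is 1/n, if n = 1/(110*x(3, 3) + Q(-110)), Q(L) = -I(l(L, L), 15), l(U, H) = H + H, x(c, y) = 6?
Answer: 645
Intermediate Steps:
l(U, H) = 2*H
Q(L) = -15 (Q(L) = -1*15 = -15)
n = 1/645 (n = 1/(110*6 - 15) = 1/(660 - 15) = 1/645 ≈ 0.0015504)
1/n = 1/(1/645) = 645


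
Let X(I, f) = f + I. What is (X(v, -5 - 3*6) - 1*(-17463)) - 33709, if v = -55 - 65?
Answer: -16389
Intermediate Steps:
v = -120
X(I, f) = I + f
(X(v, -5 - 3*6) - 1*(-17463)) - 33709 = ((-120 + (-5 - 3*6)) - 1*(-17463)) - 33709 = ((-120 + (-5 - 18)) + 17463) - 33709 = ((-120 - 23) + 17463) - 33709 = (-143 + 17463) - 33709 = 17320 - 33709 = -16389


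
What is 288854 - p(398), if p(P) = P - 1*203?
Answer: 288659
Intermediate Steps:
p(P) = -203 + P (p(P) = P - 203 = -203 + P)
288854 - p(398) = 288854 - (-203 + 398) = 288854 - 1*195 = 288854 - 195 = 288659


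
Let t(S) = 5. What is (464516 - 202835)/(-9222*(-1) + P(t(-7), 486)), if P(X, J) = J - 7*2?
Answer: 261681/9694 ≈ 26.994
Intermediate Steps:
P(X, J) = -14 + J (P(X, J) = J - 14 = -14 + J)
(464516 - 202835)/(-9222*(-1) + P(t(-7), 486)) = (464516 - 202835)/(-9222*(-1) + (-14 + 486)) = 261681/(9222 + 472) = 261681/9694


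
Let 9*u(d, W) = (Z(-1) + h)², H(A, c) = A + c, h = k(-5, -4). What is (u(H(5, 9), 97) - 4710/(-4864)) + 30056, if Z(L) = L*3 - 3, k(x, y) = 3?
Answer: 73100979/2432 ≈ 30058.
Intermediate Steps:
h = 3
Z(L) = -3 + 3*L (Z(L) = 3*L - 3 = -3 + 3*L)
u(d, W) = 1 (u(d, W) = ((-3 + 3*(-1)) + 3)²/9 = ((-3 - 3) + 3)²/9 = (-6 + 3)²/9 = (⅑)*(-3)² = (⅑)*9 = 1)
(u(H(5, 9), 97) - 4710/(-4864)) + 30056 = (1 - 4710/(-4864)) + 30056 = (1 - 4710*(-1/4864)) + 30056 = (1 + 2355/2432) + 30056 = 4787/2432 + 30056 = 73100979/2432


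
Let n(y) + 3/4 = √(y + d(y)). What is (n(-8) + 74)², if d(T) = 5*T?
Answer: 85081/16 + 586*I*√3 ≈ 5317.6 + 1015.0*I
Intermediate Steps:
n(y) = -¾ + √6*√y (n(y) = -¾ + √(y + 5*y) = -¾ + √(6*y) = -¾ + √6*√y)
(n(-8) + 74)² = ((-¾ + √6*√(-8)) + 74)² = ((-¾ + √6*(2*I*√2)) + 74)² = ((-¾ + 4*I*√3) + 74)² = (293/4 + 4*I*√3)²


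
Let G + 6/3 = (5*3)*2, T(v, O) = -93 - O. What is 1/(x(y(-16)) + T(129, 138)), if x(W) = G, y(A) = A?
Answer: -1/203 ≈ -0.0049261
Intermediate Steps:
G = 28 (G = -2 + (5*3)*2 = -2 + 15*2 = -2 + 30 = 28)
x(W) = 28
1/(x(y(-16)) + T(129, 138)) = 1/(28 + (-93 - 1*138)) = 1/(28 + (-93 - 138)) = 1/(28 - 231) = 1/(-203) = -1/203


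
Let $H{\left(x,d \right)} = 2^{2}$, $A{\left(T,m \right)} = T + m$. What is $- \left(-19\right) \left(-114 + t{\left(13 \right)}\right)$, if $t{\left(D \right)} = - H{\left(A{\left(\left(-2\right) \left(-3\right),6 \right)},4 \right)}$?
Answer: $-2242$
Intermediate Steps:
$H{\left(x,d \right)} = 4$
$t{\left(D \right)} = -4$ ($t{\left(D \right)} = \left(-1\right) 4 = -4$)
$- \left(-19\right) \left(-114 + t{\left(13 \right)}\right) = - \left(-19\right) \left(-114 - 4\right) = - \left(-19\right) \left(-118\right) = \left(-1\right) 2242 = -2242$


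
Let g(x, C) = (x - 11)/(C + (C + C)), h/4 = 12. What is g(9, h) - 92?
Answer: -6625/72 ≈ -92.014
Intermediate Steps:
h = 48 (h = 4*12 = 48)
g(x, C) = (-11 + x)/(3*C) (g(x, C) = (-11 + x)/(C + 2*C) = (-11 + x)/((3*C)) = (-11 + x)*(1/(3*C)) = (-11 + x)/(3*C))
g(9, h) - 92 = (⅓)*(-11 + 9)/48 - 92 = (⅓)*(1/48)*(-2) - 92 = -1/72 - 92 = -6625/72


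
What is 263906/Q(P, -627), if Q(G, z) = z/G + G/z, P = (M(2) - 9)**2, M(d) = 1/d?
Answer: -191282235672/6373585 ≈ -30012.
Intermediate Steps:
P = 289/4 (P = (1/2 - 9)**2 = (-17/2)**2 = 289/4 ≈ 72.250)
Q(G, z) = G/z + z/G
263906/Q(P, -627) = 263906/((289/4)/(-627) - 627/289/4) = 263906/((289/4)*(-1/627) - 627*4/289) = 263906/(-289/2508 - 2508/289) = 263906/(-6373585/724812) = 263906*(-724812/6373585) = -191282235672/6373585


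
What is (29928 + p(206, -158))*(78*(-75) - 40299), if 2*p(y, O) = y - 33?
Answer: -2770278321/2 ≈ -1.3851e+9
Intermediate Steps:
p(y, O) = -33/2 + y/2 (p(y, O) = (y - 33)/2 = (-33 + y)/2 = -33/2 + y/2)
(29928 + p(206, -158))*(78*(-75) - 40299) = (29928 + (-33/2 + (½)*206))*(78*(-75) - 40299) = (29928 + (-33/2 + 103))*(-5850 - 40299) = (29928 + 173/2)*(-46149) = (60029/2)*(-46149) = -2770278321/2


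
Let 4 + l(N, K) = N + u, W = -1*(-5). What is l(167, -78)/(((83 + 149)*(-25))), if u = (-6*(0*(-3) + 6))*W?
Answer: 17/5800 ≈ 0.0029310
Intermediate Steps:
W = 5
u = -180 (u = -6*(0*(-3) + 6)*5 = -6*(0 + 6)*5 = -6*6*5 = -36*5 = -180)
l(N, K) = -184 + N (l(N, K) = -4 + (N - 180) = -4 + (-180 + N) = -184 + N)
l(167, -78)/(((83 + 149)*(-25))) = (-184 + 167)/(((83 + 149)*(-25))) = -17/(232*(-25)) = -17/(-5800) = -17*(-1/5800) = 17/5800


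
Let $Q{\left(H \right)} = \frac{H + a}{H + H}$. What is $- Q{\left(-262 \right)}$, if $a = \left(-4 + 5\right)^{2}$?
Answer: $- \frac{261}{524} \approx -0.49809$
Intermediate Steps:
$a = 1$ ($a = 1^{2} = 1$)
$Q{\left(H \right)} = \frac{1 + H}{2 H}$ ($Q{\left(H \right)} = \frac{H + 1}{H + H} = \frac{1 + H}{2 H}$)
$- Q{\left(-262 \right)} = - \frac{1 - 262}{2 \left(-262\right)} = - \frac{\left(-1\right) \left(-261\right)}{2 \cdot 262} = \left(-1\right) \frac{261}{524} = - \frac{261}{524}$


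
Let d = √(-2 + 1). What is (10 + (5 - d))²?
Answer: (15 - I)² ≈ 224.0 - 30.0*I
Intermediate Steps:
d = I (d = √(-1) = I ≈ 1.0*I)
(10 + (5 - d))² = (10 + (5 - I))² = (15 - I)²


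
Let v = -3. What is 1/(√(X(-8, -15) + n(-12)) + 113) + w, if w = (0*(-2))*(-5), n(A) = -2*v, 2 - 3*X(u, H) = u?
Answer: 339/38279 - 2*√21/38279 ≈ 0.0086166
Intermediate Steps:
X(u, H) = ⅔ - u/3
n(A) = 6 (n(A) = -2*(-3) = 6)
w = 0 (w = 0*(-5) = 0)
1/(√(X(-8, -15) + n(-12)) + 113) + w = 1/(√((⅔ - ⅓*(-8)) + 6) + 113) + 0 = 1/(√((⅔ + 8/3) + 6) + 113) + 0 = 1/(√(10/3 + 6) + 113) + 0 = 1/(√(28/3) + 113) + 0 = 1/(2*√21/3 + 113) + 0 = 1/(113 + 2*√21/3) + 0 = 1/(113 + 2*√21/3)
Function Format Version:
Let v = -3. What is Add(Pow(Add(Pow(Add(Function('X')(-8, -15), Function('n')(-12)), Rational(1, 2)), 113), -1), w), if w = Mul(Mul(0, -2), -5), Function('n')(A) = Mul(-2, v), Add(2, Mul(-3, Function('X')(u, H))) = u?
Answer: Add(Rational(339, 38279), Mul(Rational(-2, 38279), Pow(21, Rational(1, 2)))) ≈ 0.0086166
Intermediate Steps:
Function('X')(u, H) = Add(Rational(2, 3), Mul(Rational(-1, 3), u))
Function('n')(A) = 6 (Function('n')(A) = Mul(-2, -3) = 6)
w = 0 (w = Mul(0, -5) = 0)
Add(Pow(Add(Pow(Add(Function('X')(-8, -15), Function('n')(-12)), Rational(1, 2)), 113), -1), w) = Add(Pow(Add(Pow(Add(Add(Rational(2, 3), Mul(Rational(-1, 3), -8)), 6), Rational(1, 2)), 113), -1), 0) = Add(Pow(Add(Pow(Add(Add(Rational(2, 3), Rational(8, 3)), 6), Rational(1, 2)), 113), -1), 0) = Add(Pow(Add(Pow(Add(Rational(10, 3), 6), Rational(1, 2)), 113), -1), 0) = Add(Pow(Add(Pow(Rational(28, 3), Rational(1, 2)), 113), -1), 0) = Add(Pow(Add(Mul(Rational(2, 3), Pow(21, Rational(1, 2))), 113), -1), 0) = Add(Pow(Add(113, Mul(Rational(2, 3), Pow(21, Rational(1, 2)))), -1), 0) = Pow(Add(113, Mul(Rational(2, 3), Pow(21, Rational(1, 2)))), -1)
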